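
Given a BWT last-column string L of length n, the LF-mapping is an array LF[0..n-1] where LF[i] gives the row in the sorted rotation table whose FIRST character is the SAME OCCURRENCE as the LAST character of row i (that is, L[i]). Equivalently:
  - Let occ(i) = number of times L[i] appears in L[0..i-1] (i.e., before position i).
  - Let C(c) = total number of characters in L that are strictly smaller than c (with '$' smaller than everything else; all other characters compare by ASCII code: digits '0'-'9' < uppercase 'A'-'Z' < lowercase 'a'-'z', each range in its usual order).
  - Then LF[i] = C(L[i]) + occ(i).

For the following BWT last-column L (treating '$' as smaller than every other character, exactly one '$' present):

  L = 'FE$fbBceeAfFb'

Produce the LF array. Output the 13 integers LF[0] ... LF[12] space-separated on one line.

Char counts: '$':1, 'A':1, 'B':1, 'E':1, 'F':2, 'b':2, 'c':1, 'e':2, 'f':2
C (first-col start): C('$')=0, C('A')=1, C('B')=2, C('E')=3, C('F')=4, C('b')=6, C('c')=8, C('e')=9, C('f')=11
L[0]='F': occ=0, LF[0]=C('F')+0=4+0=4
L[1]='E': occ=0, LF[1]=C('E')+0=3+0=3
L[2]='$': occ=0, LF[2]=C('$')+0=0+0=0
L[3]='f': occ=0, LF[3]=C('f')+0=11+0=11
L[4]='b': occ=0, LF[4]=C('b')+0=6+0=6
L[5]='B': occ=0, LF[5]=C('B')+0=2+0=2
L[6]='c': occ=0, LF[6]=C('c')+0=8+0=8
L[7]='e': occ=0, LF[7]=C('e')+0=9+0=9
L[8]='e': occ=1, LF[8]=C('e')+1=9+1=10
L[9]='A': occ=0, LF[9]=C('A')+0=1+0=1
L[10]='f': occ=1, LF[10]=C('f')+1=11+1=12
L[11]='F': occ=1, LF[11]=C('F')+1=4+1=5
L[12]='b': occ=1, LF[12]=C('b')+1=6+1=7

Answer: 4 3 0 11 6 2 8 9 10 1 12 5 7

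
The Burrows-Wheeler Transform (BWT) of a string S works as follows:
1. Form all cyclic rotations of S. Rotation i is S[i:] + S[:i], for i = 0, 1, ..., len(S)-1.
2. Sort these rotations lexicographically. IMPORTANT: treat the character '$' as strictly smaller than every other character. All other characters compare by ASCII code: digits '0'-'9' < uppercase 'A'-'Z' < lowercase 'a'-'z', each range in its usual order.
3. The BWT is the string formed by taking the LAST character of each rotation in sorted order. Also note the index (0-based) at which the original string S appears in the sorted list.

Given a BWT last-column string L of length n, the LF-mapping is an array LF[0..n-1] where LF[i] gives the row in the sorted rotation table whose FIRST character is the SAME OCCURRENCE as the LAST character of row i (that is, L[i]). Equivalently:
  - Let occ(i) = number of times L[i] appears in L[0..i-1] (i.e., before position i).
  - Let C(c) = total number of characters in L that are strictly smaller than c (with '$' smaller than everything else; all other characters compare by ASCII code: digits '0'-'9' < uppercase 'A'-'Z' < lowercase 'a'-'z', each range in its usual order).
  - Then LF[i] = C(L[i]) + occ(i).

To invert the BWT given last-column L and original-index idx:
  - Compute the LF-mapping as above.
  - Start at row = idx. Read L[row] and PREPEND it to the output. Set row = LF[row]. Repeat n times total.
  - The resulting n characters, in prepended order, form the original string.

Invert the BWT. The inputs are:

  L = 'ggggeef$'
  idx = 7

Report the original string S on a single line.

LF mapping: 4 5 6 7 1 2 3 0
Walk LF starting at row 7, prepending L[row]:
  step 1: row=7, L[7]='$', prepend. Next row=LF[7]=0
  step 2: row=0, L[0]='g', prepend. Next row=LF[0]=4
  step 3: row=4, L[4]='e', prepend. Next row=LF[4]=1
  step 4: row=1, L[1]='g', prepend. Next row=LF[1]=5
  step 5: row=5, L[5]='e', prepend. Next row=LF[5]=2
  step 6: row=2, L[2]='g', prepend. Next row=LF[2]=6
  step 7: row=6, L[6]='f', prepend. Next row=LF[6]=3
  step 8: row=3, L[3]='g', prepend. Next row=LF[3]=7
Reversed output: gfgegeg$

Answer: gfgegeg$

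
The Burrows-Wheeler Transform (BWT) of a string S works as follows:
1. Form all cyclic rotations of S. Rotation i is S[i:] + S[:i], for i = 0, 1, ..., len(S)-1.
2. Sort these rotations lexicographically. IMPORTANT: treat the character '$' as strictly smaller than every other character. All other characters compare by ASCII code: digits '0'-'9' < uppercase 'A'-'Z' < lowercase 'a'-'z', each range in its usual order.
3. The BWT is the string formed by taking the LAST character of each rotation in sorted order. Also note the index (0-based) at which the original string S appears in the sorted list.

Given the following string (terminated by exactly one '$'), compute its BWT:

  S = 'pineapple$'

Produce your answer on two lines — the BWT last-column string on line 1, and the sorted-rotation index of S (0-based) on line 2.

All 10 rotations (rotation i = S[i:]+S[:i]):
  rot[0] = pineapple$
  rot[1] = ineapple$p
  rot[2] = neapple$pi
  rot[3] = eapple$pin
  rot[4] = apple$pine
  rot[5] = pple$pinea
  rot[6] = ple$pineap
  rot[7] = le$pineapp
  rot[8] = e$pineappl
  rot[9] = $pineapple
Sorted (with $ < everything):
  sorted[0] = $pineapple  (last char: 'e')
  sorted[1] = apple$pine  (last char: 'e')
  sorted[2] = e$pineappl  (last char: 'l')
  sorted[3] = eapple$pin  (last char: 'n')
  sorted[4] = ineapple$p  (last char: 'p')
  sorted[5] = le$pineapp  (last char: 'p')
  sorted[6] = neapple$pi  (last char: 'i')
  sorted[7] = pineapple$  (last char: '$')
  sorted[8] = ple$pineap  (last char: 'p')
  sorted[9] = pple$pinea  (last char: 'a')
Last column: eelnppi$pa
Original string S is at sorted index 7

Answer: eelnppi$pa
7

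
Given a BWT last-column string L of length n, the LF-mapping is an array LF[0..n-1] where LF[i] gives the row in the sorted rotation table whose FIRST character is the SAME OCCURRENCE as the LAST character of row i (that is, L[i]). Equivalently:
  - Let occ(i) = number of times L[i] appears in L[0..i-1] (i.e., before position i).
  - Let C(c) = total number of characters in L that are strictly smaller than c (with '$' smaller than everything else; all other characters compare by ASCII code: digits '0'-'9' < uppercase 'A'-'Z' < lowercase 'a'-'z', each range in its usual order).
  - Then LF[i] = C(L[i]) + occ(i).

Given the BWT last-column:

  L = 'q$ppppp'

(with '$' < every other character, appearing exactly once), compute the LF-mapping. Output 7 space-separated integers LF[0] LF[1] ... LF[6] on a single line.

Char counts: '$':1, 'p':5, 'q':1
C (first-col start): C('$')=0, C('p')=1, C('q')=6
L[0]='q': occ=0, LF[0]=C('q')+0=6+0=6
L[1]='$': occ=0, LF[1]=C('$')+0=0+0=0
L[2]='p': occ=0, LF[2]=C('p')+0=1+0=1
L[3]='p': occ=1, LF[3]=C('p')+1=1+1=2
L[4]='p': occ=2, LF[4]=C('p')+2=1+2=3
L[5]='p': occ=3, LF[5]=C('p')+3=1+3=4
L[6]='p': occ=4, LF[6]=C('p')+4=1+4=5

Answer: 6 0 1 2 3 4 5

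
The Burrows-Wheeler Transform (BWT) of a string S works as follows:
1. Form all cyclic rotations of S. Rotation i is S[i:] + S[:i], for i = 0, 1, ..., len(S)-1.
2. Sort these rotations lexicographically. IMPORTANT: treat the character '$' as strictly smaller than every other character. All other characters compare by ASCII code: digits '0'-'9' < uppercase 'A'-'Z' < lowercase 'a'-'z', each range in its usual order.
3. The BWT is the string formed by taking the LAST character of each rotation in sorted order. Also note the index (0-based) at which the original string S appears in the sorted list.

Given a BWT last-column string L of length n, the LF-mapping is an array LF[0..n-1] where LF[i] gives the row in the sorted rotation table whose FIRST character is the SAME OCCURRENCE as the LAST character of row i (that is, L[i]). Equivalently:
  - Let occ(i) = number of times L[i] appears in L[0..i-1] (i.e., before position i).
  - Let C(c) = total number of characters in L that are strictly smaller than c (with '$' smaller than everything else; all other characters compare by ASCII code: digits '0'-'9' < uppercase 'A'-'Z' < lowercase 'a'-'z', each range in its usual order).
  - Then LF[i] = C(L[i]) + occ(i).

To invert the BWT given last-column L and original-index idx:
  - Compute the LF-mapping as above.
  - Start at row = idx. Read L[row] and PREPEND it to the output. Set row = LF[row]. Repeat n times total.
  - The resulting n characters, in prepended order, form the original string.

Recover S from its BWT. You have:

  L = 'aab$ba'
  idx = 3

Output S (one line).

LF mapping: 1 2 4 0 5 3
Walk LF starting at row 3, prepending L[row]:
  step 1: row=3, L[3]='$', prepend. Next row=LF[3]=0
  step 2: row=0, L[0]='a', prepend. Next row=LF[0]=1
  step 3: row=1, L[1]='a', prepend. Next row=LF[1]=2
  step 4: row=2, L[2]='b', prepend. Next row=LF[2]=4
  step 5: row=4, L[4]='b', prepend. Next row=LF[4]=5
  step 6: row=5, L[5]='a', prepend. Next row=LF[5]=3
Reversed output: abbaa$

Answer: abbaa$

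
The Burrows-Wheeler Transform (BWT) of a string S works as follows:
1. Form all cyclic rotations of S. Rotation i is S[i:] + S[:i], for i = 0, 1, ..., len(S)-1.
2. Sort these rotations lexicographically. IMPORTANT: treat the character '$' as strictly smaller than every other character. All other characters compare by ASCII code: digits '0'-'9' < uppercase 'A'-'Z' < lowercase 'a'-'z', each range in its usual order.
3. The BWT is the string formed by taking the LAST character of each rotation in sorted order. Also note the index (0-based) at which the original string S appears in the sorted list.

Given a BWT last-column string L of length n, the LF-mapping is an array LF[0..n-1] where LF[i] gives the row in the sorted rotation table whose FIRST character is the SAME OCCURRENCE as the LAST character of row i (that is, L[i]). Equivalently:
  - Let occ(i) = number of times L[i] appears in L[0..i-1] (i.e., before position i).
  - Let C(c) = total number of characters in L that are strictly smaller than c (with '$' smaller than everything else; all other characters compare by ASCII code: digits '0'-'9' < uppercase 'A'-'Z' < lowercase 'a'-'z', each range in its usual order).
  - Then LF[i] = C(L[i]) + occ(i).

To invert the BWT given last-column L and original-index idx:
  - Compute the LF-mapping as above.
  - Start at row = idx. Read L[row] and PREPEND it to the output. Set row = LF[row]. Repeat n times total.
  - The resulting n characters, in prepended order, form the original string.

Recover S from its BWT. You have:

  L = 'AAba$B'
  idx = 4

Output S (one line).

LF mapping: 1 2 5 4 0 3
Walk LF starting at row 4, prepending L[row]:
  step 1: row=4, L[4]='$', prepend. Next row=LF[4]=0
  step 2: row=0, L[0]='A', prepend. Next row=LF[0]=1
  step 3: row=1, L[1]='A', prepend. Next row=LF[1]=2
  step 4: row=2, L[2]='b', prepend. Next row=LF[2]=5
  step 5: row=5, L[5]='B', prepend. Next row=LF[5]=3
  step 6: row=3, L[3]='a', prepend. Next row=LF[3]=4
Reversed output: aBbAA$

Answer: aBbAA$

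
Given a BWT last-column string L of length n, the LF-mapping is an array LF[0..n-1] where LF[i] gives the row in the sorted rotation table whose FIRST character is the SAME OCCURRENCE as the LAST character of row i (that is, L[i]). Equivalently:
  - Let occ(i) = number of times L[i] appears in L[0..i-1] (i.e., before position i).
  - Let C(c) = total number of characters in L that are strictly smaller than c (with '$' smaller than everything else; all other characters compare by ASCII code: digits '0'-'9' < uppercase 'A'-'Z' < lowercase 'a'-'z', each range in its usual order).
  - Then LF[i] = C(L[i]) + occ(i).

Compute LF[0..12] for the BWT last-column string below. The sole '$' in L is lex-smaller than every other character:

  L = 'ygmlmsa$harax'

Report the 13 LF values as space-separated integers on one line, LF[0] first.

Char counts: '$':1, 'a':3, 'g':1, 'h':1, 'l':1, 'm':2, 'r':1, 's':1, 'x':1, 'y':1
C (first-col start): C('$')=0, C('a')=1, C('g')=4, C('h')=5, C('l')=6, C('m')=7, C('r')=9, C('s')=10, C('x')=11, C('y')=12
L[0]='y': occ=0, LF[0]=C('y')+0=12+0=12
L[1]='g': occ=0, LF[1]=C('g')+0=4+0=4
L[2]='m': occ=0, LF[2]=C('m')+0=7+0=7
L[3]='l': occ=0, LF[3]=C('l')+0=6+0=6
L[4]='m': occ=1, LF[4]=C('m')+1=7+1=8
L[5]='s': occ=0, LF[5]=C('s')+0=10+0=10
L[6]='a': occ=0, LF[6]=C('a')+0=1+0=1
L[7]='$': occ=0, LF[7]=C('$')+0=0+0=0
L[8]='h': occ=0, LF[8]=C('h')+0=5+0=5
L[9]='a': occ=1, LF[9]=C('a')+1=1+1=2
L[10]='r': occ=0, LF[10]=C('r')+0=9+0=9
L[11]='a': occ=2, LF[11]=C('a')+2=1+2=3
L[12]='x': occ=0, LF[12]=C('x')+0=11+0=11

Answer: 12 4 7 6 8 10 1 0 5 2 9 3 11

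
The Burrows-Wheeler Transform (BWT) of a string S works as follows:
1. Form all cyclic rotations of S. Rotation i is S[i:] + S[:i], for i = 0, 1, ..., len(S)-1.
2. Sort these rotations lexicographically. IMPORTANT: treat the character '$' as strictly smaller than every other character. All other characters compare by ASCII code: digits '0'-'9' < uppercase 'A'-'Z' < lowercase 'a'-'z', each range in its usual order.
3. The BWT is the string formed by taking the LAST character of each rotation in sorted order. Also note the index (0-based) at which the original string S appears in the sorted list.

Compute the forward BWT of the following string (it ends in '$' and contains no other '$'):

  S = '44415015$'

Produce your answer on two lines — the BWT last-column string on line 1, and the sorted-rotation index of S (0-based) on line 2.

Answer: 550444$11
6

Derivation:
All 9 rotations (rotation i = S[i:]+S[:i]):
  rot[0] = 44415015$
  rot[1] = 4415015$4
  rot[2] = 415015$44
  rot[3] = 15015$444
  rot[4] = 5015$4441
  rot[5] = 015$44415
  rot[6] = 15$444150
  rot[7] = 5$4441501
  rot[8] = $44415015
Sorted (with $ < everything):
  sorted[0] = $44415015  (last char: '5')
  sorted[1] = 015$44415  (last char: '5')
  sorted[2] = 15$444150  (last char: '0')
  sorted[3] = 15015$444  (last char: '4')
  sorted[4] = 415015$44  (last char: '4')
  sorted[5] = 4415015$4  (last char: '4')
  sorted[6] = 44415015$  (last char: '$')
  sorted[7] = 5$4441501  (last char: '1')
  sorted[8] = 5015$4441  (last char: '1')
Last column: 550444$11
Original string S is at sorted index 6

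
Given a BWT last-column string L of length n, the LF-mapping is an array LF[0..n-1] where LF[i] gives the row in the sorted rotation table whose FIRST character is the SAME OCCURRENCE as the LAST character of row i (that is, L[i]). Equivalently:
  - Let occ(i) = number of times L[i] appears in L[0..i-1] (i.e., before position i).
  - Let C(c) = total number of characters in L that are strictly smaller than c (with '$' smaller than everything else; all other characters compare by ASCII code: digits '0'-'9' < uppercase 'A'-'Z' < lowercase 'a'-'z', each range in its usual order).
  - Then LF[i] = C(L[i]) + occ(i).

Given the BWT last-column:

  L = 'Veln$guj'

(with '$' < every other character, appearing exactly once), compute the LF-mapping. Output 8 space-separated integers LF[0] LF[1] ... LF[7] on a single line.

Char counts: '$':1, 'V':1, 'e':1, 'g':1, 'j':1, 'l':1, 'n':1, 'u':1
C (first-col start): C('$')=0, C('V')=1, C('e')=2, C('g')=3, C('j')=4, C('l')=5, C('n')=6, C('u')=7
L[0]='V': occ=0, LF[0]=C('V')+0=1+0=1
L[1]='e': occ=0, LF[1]=C('e')+0=2+0=2
L[2]='l': occ=0, LF[2]=C('l')+0=5+0=5
L[3]='n': occ=0, LF[3]=C('n')+0=6+0=6
L[4]='$': occ=0, LF[4]=C('$')+0=0+0=0
L[5]='g': occ=0, LF[5]=C('g')+0=3+0=3
L[6]='u': occ=0, LF[6]=C('u')+0=7+0=7
L[7]='j': occ=0, LF[7]=C('j')+0=4+0=4

Answer: 1 2 5 6 0 3 7 4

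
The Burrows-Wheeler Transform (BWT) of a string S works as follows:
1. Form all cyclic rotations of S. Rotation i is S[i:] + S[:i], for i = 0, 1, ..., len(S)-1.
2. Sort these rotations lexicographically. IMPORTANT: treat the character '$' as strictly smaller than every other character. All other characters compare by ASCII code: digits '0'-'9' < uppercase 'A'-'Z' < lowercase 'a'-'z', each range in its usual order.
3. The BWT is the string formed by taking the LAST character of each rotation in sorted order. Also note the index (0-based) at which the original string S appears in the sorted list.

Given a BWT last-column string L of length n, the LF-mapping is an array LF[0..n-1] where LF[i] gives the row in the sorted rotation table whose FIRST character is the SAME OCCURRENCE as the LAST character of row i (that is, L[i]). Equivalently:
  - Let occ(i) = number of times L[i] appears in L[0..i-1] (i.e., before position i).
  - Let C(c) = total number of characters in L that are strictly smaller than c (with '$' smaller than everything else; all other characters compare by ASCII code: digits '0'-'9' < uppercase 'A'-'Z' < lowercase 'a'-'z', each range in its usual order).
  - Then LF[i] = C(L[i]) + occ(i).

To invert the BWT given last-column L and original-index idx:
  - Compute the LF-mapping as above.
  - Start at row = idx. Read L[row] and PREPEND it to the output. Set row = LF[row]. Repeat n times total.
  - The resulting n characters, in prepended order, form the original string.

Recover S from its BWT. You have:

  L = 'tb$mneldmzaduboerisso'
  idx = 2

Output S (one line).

Answer: bamboozledmisunderst$

Derivation:
LF mapping: 18 2 0 10 12 6 9 4 11 20 1 5 19 3 13 7 15 8 16 17 14
Walk LF starting at row 2, prepending L[row]:
  step 1: row=2, L[2]='$', prepend. Next row=LF[2]=0
  step 2: row=0, L[0]='t', prepend. Next row=LF[0]=18
  step 3: row=18, L[18]='s', prepend. Next row=LF[18]=16
  step 4: row=16, L[16]='r', prepend. Next row=LF[16]=15
  step 5: row=15, L[15]='e', prepend. Next row=LF[15]=7
  step 6: row=7, L[7]='d', prepend. Next row=LF[7]=4
  step 7: row=4, L[4]='n', prepend. Next row=LF[4]=12
  step 8: row=12, L[12]='u', prepend. Next row=LF[12]=19
  step 9: row=19, L[19]='s', prepend. Next row=LF[19]=17
  step 10: row=17, L[17]='i', prepend. Next row=LF[17]=8
  step 11: row=8, L[8]='m', prepend. Next row=LF[8]=11
  step 12: row=11, L[11]='d', prepend. Next row=LF[11]=5
  step 13: row=5, L[5]='e', prepend. Next row=LF[5]=6
  step 14: row=6, L[6]='l', prepend. Next row=LF[6]=9
  step 15: row=9, L[9]='z', prepend. Next row=LF[9]=20
  step 16: row=20, L[20]='o', prepend. Next row=LF[20]=14
  step 17: row=14, L[14]='o', prepend. Next row=LF[14]=13
  step 18: row=13, L[13]='b', prepend. Next row=LF[13]=3
  step 19: row=3, L[3]='m', prepend. Next row=LF[3]=10
  step 20: row=10, L[10]='a', prepend. Next row=LF[10]=1
  step 21: row=1, L[1]='b', prepend. Next row=LF[1]=2
Reversed output: bamboozledmisunderst$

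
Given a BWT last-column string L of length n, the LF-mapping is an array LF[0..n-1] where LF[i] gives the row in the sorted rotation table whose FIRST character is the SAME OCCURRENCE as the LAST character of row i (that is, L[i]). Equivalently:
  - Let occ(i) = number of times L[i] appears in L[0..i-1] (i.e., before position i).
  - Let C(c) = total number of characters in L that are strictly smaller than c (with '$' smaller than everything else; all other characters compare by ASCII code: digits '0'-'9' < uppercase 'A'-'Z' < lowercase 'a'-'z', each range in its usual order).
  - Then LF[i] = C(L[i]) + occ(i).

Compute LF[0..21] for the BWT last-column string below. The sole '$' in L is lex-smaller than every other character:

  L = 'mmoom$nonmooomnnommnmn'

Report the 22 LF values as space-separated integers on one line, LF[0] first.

Char counts: '$':1, 'm':8, 'n':6, 'o':7
C (first-col start): C('$')=0, C('m')=1, C('n')=9, C('o')=15
L[0]='m': occ=0, LF[0]=C('m')+0=1+0=1
L[1]='m': occ=1, LF[1]=C('m')+1=1+1=2
L[2]='o': occ=0, LF[2]=C('o')+0=15+0=15
L[3]='o': occ=1, LF[3]=C('o')+1=15+1=16
L[4]='m': occ=2, LF[4]=C('m')+2=1+2=3
L[5]='$': occ=0, LF[5]=C('$')+0=0+0=0
L[6]='n': occ=0, LF[6]=C('n')+0=9+0=9
L[7]='o': occ=2, LF[7]=C('o')+2=15+2=17
L[8]='n': occ=1, LF[8]=C('n')+1=9+1=10
L[9]='m': occ=3, LF[9]=C('m')+3=1+3=4
L[10]='o': occ=3, LF[10]=C('o')+3=15+3=18
L[11]='o': occ=4, LF[11]=C('o')+4=15+4=19
L[12]='o': occ=5, LF[12]=C('o')+5=15+5=20
L[13]='m': occ=4, LF[13]=C('m')+4=1+4=5
L[14]='n': occ=2, LF[14]=C('n')+2=9+2=11
L[15]='n': occ=3, LF[15]=C('n')+3=9+3=12
L[16]='o': occ=6, LF[16]=C('o')+6=15+6=21
L[17]='m': occ=5, LF[17]=C('m')+5=1+5=6
L[18]='m': occ=6, LF[18]=C('m')+6=1+6=7
L[19]='n': occ=4, LF[19]=C('n')+4=9+4=13
L[20]='m': occ=7, LF[20]=C('m')+7=1+7=8
L[21]='n': occ=5, LF[21]=C('n')+5=9+5=14

Answer: 1 2 15 16 3 0 9 17 10 4 18 19 20 5 11 12 21 6 7 13 8 14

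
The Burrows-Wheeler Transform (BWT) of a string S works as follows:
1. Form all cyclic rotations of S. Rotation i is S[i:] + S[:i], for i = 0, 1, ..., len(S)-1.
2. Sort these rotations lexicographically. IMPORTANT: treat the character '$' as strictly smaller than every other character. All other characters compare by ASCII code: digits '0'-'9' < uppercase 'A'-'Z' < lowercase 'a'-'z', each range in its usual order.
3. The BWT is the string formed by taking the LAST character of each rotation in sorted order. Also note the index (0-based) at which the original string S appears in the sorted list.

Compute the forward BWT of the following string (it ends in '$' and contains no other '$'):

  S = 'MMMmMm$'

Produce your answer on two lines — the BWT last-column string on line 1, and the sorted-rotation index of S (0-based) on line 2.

All 7 rotations (rotation i = S[i:]+S[:i]):
  rot[0] = MMMmMm$
  rot[1] = MMmMm$M
  rot[2] = MmMm$MM
  rot[3] = mMm$MMM
  rot[4] = Mm$MMMm
  rot[5] = m$MMMmM
  rot[6] = $MMMmMm
Sorted (with $ < everything):
  sorted[0] = $MMMmMm  (last char: 'm')
  sorted[1] = MMMmMm$  (last char: '$')
  sorted[2] = MMmMm$M  (last char: 'M')
  sorted[3] = Mm$MMMm  (last char: 'm')
  sorted[4] = MmMm$MM  (last char: 'M')
  sorted[5] = m$MMMmM  (last char: 'M')
  sorted[6] = mMm$MMM  (last char: 'M')
Last column: m$MmMMM
Original string S is at sorted index 1

Answer: m$MmMMM
1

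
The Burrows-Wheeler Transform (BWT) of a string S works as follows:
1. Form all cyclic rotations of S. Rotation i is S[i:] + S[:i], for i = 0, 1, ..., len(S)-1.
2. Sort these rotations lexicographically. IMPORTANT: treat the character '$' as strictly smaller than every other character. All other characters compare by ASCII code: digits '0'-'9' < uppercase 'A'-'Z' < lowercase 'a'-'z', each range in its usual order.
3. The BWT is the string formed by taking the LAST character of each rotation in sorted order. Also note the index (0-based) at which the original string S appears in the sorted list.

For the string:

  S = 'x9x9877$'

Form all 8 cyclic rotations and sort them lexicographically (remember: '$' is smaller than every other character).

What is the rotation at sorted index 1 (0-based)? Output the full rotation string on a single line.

Answer: 7$x9x987

Derivation:
All 8 rotations (rotation i = S[i:]+S[:i]):
  rot[0] = x9x9877$
  rot[1] = 9x9877$x
  rot[2] = x9877$x9
  rot[3] = 9877$x9x
  rot[4] = 877$x9x9
  rot[5] = 77$x9x98
  rot[6] = 7$x9x987
  rot[7] = $x9x9877
Sorted (with $ < everything):
  sorted[0] = $x9x9877
  sorted[1] = 7$x9x987
  sorted[2] = 77$x9x98
  sorted[3] = 877$x9x9
  sorted[4] = 9877$x9x
  sorted[5] = 9x9877$x
  sorted[6] = x9877$x9
  sorted[7] = x9x9877$
sorted[1] = 7$x9x987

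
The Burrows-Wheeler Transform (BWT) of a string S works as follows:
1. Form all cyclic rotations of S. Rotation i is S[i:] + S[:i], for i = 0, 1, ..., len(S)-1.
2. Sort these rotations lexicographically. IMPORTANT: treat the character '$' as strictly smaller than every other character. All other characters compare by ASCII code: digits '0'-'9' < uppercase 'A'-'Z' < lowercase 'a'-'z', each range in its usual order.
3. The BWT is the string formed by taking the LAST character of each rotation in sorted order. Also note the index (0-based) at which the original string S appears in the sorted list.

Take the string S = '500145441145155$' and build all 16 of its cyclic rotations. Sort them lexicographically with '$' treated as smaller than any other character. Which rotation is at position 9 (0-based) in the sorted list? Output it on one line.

Answer: 45155$5001454411

Derivation:
All 16 rotations (rotation i = S[i:]+S[:i]):
  rot[0] = 500145441145155$
  rot[1] = 00145441145155$5
  rot[2] = 0145441145155$50
  rot[3] = 145441145155$500
  rot[4] = 45441145155$5001
  rot[5] = 5441145155$50014
  rot[6] = 441145155$500145
  rot[7] = 41145155$5001454
  rot[8] = 1145155$50014544
  rot[9] = 145155$500145441
  rot[10] = 45155$5001454411
  rot[11] = 5155$50014544114
  rot[12] = 155$500145441145
  rot[13] = 55$5001454411451
  rot[14] = 5$50014544114515
  rot[15] = $500145441145155
Sorted (with $ < everything):
  sorted[0] = $500145441145155
  sorted[1] = 00145441145155$5
  sorted[2] = 0145441145155$50
  sorted[3] = 1145155$50014544
  sorted[4] = 145155$500145441
  sorted[5] = 145441145155$500
  sorted[6] = 155$500145441145
  sorted[7] = 41145155$5001454
  sorted[8] = 441145155$500145
  sorted[9] = 45155$5001454411
  sorted[10] = 45441145155$5001
  sorted[11] = 5$50014544114515
  sorted[12] = 500145441145155$
  sorted[13] = 5155$50014544114
  sorted[14] = 5441145155$50014
  sorted[15] = 55$5001454411451
sorted[9] = 45155$5001454411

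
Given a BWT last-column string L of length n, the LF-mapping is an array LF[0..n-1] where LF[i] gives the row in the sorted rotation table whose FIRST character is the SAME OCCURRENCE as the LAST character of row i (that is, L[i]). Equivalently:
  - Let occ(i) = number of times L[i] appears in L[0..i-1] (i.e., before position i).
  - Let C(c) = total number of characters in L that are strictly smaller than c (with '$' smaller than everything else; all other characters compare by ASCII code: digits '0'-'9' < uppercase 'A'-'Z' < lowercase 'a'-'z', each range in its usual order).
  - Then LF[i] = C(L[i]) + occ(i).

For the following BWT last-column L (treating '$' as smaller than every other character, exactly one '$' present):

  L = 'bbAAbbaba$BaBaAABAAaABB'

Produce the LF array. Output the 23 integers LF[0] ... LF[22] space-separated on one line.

Answer: 18 19 1 2 20 21 13 22 14 0 8 15 9 16 3 4 10 5 6 17 7 11 12

Derivation:
Char counts: '$':1, 'A':7, 'B':5, 'a':5, 'b':5
C (first-col start): C('$')=0, C('A')=1, C('B')=8, C('a')=13, C('b')=18
L[0]='b': occ=0, LF[0]=C('b')+0=18+0=18
L[1]='b': occ=1, LF[1]=C('b')+1=18+1=19
L[2]='A': occ=0, LF[2]=C('A')+0=1+0=1
L[3]='A': occ=1, LF[3]=C('A')+1=1+1=2
L[4]='b': occ=2, LF[4]=C('b')+2=18+2=20
L[5]='b': occ=3, LF[5]=C('b')+3=18+3=21
L[6]='a': occ=0, LF[6]=C('a')+0=13+0=13
L[7]='b': occ=4, LF[7]=C('b')+4=18+4=22
L[8]='a': occ=1, LF[8]=C('a')+1=13+1=14
L[9]='$': occ=0, LF[9]=C('$')+0=0+0=0
L[10]='B': occ=0, LF[10]=C('B')+0=8+0=8
L[11]='a': occ=2, LF[11]=C('a')+2=13+2=15
L[12]='B': occ=1, LF[12]=C('B')+1=8+1=9
L[13]='a': occ=3, LF[13]=C('a')+3=13+3=16
L[14]='A': occ=2, LF[14]=C('A')+2=1+2=3
L[15]='A': occ=3, LF[15]=C('A')+3=1+3=4
L[16]='B': occ=2, LF[16]=C('B')+2=8+2=10
L[17]='A': occ=4, LF[17]=C('A')+4=1+4=5
L[18]='A': occ=5, LF[18]=C('A')+5=1+5=6
L[19]='a': occ=4, LF[19]=C('a')+4=13+4=17
L[20]='A': occ=6, LF[20]=C('A')+6=1+6=7
L[21]='B': occ=3, LF[21]=C('B')+3=8+3=11
L[22]='B': occ=4, LF[22]=C('B')+4=8+4=12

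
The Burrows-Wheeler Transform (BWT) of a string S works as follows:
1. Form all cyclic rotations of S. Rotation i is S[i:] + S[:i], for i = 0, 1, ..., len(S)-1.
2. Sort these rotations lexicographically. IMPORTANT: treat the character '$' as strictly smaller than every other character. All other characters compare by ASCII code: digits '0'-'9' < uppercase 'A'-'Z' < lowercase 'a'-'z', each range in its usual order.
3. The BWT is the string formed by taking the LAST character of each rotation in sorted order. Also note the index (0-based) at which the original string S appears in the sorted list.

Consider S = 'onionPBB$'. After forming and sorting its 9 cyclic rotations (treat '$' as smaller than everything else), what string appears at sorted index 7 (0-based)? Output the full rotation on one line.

All 9 rotations (rotation i = S[i:]+S[:i]):
  rot[0] = onionPBB$
  rot[1] = nionPBB$o
  rot[2] = ionPBB$on
  rot[3] = onPBB$oni
  rot[4] = nPBB$onio
  rot[5] = PBB$onion
  rot[6] = BB$onionP
  rot[7] = B$onionPB
  rot[8] = $onionPBB
Sorted (with $ < everything):
  sorted[0] = $onionPBB
  sorted[1] = B$onionPB
  sorted[2] = BB$onionP
  sorted[3] = PBB$onion
  sorted[4] = ionPBB$on
  sorted[5] = nPBB$onio
  sorted[6] = nionPBB$o
  sorted[7] = onPBB$oni
  sorted[8] = onionPBB$
sorted[7] = onPBB$oni

Answer: onPBB$oni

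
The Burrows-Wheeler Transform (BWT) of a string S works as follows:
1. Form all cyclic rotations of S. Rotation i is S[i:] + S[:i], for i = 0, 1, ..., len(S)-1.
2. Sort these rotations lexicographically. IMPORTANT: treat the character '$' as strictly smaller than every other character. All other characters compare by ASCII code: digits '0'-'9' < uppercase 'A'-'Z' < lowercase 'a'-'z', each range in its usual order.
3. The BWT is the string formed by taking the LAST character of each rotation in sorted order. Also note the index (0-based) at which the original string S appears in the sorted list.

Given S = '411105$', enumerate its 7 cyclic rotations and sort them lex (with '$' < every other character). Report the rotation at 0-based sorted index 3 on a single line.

Answer: 1105$41

Derivation:
All 7 rotations (rotation i = S[i:]+S[:i]):
  rot[0] = 411105$
  rot[1] = 11105$4
  rot[2] = 1105$41
  rot[3] = 105$411
  rot[4] = 05$4111
  rot[5] = 5$41110
  rot[6] = $411105
Sorted (with $ < everything):
  sorted[0] = $411105
  sorted[1] = 05$4111
  sorted[2] = 105$411
  sorted[3] = 1105$41
  sorted[4] = 11105$4
  sorted[5] = 411105$
  sorted[6] = 5$41110
sorted[3] = 1105$41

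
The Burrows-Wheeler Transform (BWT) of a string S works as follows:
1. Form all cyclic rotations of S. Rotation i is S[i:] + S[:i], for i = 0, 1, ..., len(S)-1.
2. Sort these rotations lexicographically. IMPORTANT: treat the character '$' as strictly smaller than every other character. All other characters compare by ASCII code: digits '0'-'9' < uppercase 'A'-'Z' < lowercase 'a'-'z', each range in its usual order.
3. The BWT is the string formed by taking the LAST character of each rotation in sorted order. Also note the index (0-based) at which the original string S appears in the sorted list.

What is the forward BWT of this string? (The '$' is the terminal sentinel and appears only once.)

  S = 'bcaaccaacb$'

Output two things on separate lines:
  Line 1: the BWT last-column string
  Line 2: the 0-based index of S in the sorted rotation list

Answer: bccaac$cbaa
6

Derivation:
All 11 rotations (rotation i = S[i:]+S[:i]):
  rot[0] = bcaaccaacb$
  rot[1] = caaccaacb$b
  rot[2] = aaccaacb$bc
  rot[3] = accaacb$bca
  rot[4] = ccaacb$bcaa
  rot[5] = caacb$bcaac
  rot[6] = aacb$bcaacc
  rot[7] = acb$bcaacca
  rot[8] = cb$bcaaccaa
  rot[9] = b$bcaaccaac
  rot[10] = $bcaaccaacb
Sorted (with $ < everything):
  sorted[0] = $bcaaccaacb  (last char: 'b')
  sorted[1] = aacb$bcaacc  (last char: 'c')
  sorted[2] = aaccaacb$bc  (last char: 'c')
  sorted[3] = acb$bcaacca  (last char: 'a')
  sorted[4] = accaacb$bca  (last char: 'a')
  sorted[5] = b$bcaaccaac  (last char: 'c')
  sorted[6] = bcaaccaacb$  (last char: '$')
  sorted[7] = caacb$bcaac  (last char: 'c')
  sorted[8] = caaccaacb$b  (last char: 'b')
  sorted[9] = cb$bcaaccaa  (last char: 'a')
  sorted[10] = ccaacb$bcaa  (last char: 'a')
Last column: bccaac$cbaa
Original string S is at sorted index 6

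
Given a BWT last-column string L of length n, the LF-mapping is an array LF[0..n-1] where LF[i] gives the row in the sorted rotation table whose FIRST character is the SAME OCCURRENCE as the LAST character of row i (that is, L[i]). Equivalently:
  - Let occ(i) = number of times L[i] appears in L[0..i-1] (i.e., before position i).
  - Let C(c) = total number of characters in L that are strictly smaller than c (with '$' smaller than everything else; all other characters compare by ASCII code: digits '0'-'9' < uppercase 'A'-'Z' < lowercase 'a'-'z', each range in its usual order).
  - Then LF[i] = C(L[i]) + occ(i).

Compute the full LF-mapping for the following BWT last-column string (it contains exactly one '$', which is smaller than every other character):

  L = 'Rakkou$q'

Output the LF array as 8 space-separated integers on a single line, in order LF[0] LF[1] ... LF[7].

Char counts: '$':1, 'R':1, 'a':1, 'k':2, 'o':1, 'q':1, 'u':1
C (first-col start): C('$')=0, C('R')=1, C('a')=2, C('k')=3, C('o')=5, C('q')=6, C('u')=7
L[0]='R': occ=0, LF[0]=C('R')+0=1+0=1
L[1]='a': occ=0, LF[1]=C('a')+0=2+0=2
L[2]='k': occ=0, LF[2]=C('k')+0=3+0=3
L[3]='k': occ=1, LF[3]=C('k')+1=3+1=4
L[4]='o': occ=0, LF[4]=C('o')+0=5+0=5
L[5]='u': occ=0, LF[5]=C('u')+0=7+0=7
L[6]='$': occ=0, LF[6]=C('$')+0=0+0=0
L[7]='q': occ=0, LF[7]=C('q')+0=6+0=6

Answer: 1 2 3 4 5 7 0 6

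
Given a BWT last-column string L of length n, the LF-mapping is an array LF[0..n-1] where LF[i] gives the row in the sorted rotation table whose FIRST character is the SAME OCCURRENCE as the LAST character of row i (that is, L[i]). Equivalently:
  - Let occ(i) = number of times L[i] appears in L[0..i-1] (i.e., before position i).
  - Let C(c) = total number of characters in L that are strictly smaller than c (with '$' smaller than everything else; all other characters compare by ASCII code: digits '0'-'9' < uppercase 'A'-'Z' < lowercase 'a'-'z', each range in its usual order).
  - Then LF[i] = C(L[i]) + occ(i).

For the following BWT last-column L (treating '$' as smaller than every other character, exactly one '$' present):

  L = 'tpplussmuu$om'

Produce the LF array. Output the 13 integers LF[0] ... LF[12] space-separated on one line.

Char counts: '$':1, 'l':1, 'm':2, 'o':1, 'p':2, 's':2, 't':1, 'u':3
C (first-col start): C('$')=0, C('l')=1, C('m')=2, C('o')=4, C('p')=5, C('s')=7, C('t')=9, C('u')=10
L[0]='t': occ=0, LF[0]=C('t')+0=9+0=9
L[1]='p': occ=0, LF[1]=C('p')+0=5+0=5
L[2]='p': occ=1, LF[2]=C('p')+1=5+1=6
L[3]='l': occ=0, LF[3]=C('l')+0=1+0=1
L[4]='u': occ=0, LF[4]=C('u')+0=10+0=10
L[5]='s': occ=0, LF[5]=C('s')+0=7+0=7
L[6]='s': occ=1, LF[6]=C('s')+1=7+1=8
L[7]='m': occ=0, LF[7]=C('m')+0=2+0=2
L[8]='u': occ=1, LF[8]=C('u')+1=10+1=11
L[9]='u': occ=2, LF[9]=C('u')+2=10+2=12
L[10]='$': occ=0, LF[10]=C('$')+0=0+0=0
L[11]='o': occ=0, LF[11]=C('o')+0=4+0=4
L[12]='m': occ=1, LF[12]=C('m')+1=2+1=3

Answer: 9 5 6 1 10 7 8 2 11 12 0 4 3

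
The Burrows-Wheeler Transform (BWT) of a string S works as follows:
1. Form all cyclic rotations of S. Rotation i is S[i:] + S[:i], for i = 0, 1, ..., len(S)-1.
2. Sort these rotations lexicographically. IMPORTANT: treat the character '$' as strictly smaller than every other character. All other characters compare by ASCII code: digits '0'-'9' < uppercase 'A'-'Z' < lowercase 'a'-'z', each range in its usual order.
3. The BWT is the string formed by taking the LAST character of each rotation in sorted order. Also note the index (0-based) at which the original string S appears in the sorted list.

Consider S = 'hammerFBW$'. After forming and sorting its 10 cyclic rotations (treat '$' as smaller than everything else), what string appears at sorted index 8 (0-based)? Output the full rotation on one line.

All 10 rotations (rotation i = S[i:]+S[:i]):
  rot[0] = hammerFBW$
  rot[1] = ammerFBW$h
  rot[2] = mmerFBW$ha
  rot[3] = merFBW$ham
  rot[4] = erFBW$hamm
  rot[5] = rFBW$hamme
  rot[6] = FBW$hammer
  rot[7] = BW$hammerF
  rot[8] = W$hammerFB
  rot[9] = $hammerFBW
Sorted (with $ < everything):
  sorted[0] = $hammerFBW
  sorted[1] = BW$hammerF
  sorted[2] = FBW$hammer
  sorted[3] = W$hammerFB
  sorted[4] = ammerFBW$h
  sorted[5] = erFBW$hamm
  sorted[6] = hammerFBW$
  sorted[7] = merFBW$ham
  sorted[8] = mmerFBW$ha
  sorted[9] = rFBW$hamme
sorted[8] = mmerFBW$ha

Answer: mmerFBW$ha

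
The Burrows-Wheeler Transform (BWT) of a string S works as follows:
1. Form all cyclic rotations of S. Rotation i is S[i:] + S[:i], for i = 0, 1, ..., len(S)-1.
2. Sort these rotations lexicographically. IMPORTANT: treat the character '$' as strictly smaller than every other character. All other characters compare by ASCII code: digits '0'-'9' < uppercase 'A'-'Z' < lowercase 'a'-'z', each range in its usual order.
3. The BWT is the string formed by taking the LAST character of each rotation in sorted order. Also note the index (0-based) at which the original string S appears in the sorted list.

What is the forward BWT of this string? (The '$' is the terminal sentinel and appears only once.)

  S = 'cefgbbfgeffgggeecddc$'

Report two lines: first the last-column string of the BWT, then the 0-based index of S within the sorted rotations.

All 21 rotations (rotation i = S[i:]+S[:i]):
  rot[0] = cefgbbfgeffgggeecddc$
  rot[1] = efgbbfgeffgggeecddc$c
  rot[2] = fgbbfgeffgggeecddc$ce
  rot[3] = gbbfgeffgggeecddc$cef
  rot[4] = bbfgeffgggeecddc$cefg
  rot[5] = bfgeffgggeecddc$cefgb
  rot[6] = fgeffgggeecddc$cefgbb
  rot[7] = geffgggeecddc$cefgbbf
  rot[8] = effgggeecddc$cefgbbfg
  rot[9] = ffgggeecddc$cefgbbfge
  rot[10] = fgggeecddc$cefgbbfgef
  rot[11] = gggeecddc$cefgbbfgeff
  rot[12] = ggeecddc$cefgbbfgeffg
  rot[13] = geecddc$cefgbbfgeffgg
  rot[14] = eecddc$cefgbbfgeffggg
  rot[15] = ecddc$cefgbbfgeffggge
  rot[16] = cddc$cefgbbfgeffgggee
  rot[17] = ddc$cefgbbfgeffgggeec
  rot[18] = dc$cefgbbfgeffgggeecd
  rot[19] = c$cefgbbfgeffgggeecdd
  rot[20] = $cefgbbfgeffgggeecddc
Sorted (with $ < everything):
  sorted[0] = $cefgbbfgeffgggeecddc  (last char: 'c')
  sorted[1] = bbfgeffgggeecddc$cefg  (last char: 'g')
  sorted[2] = bfgeffgggeecddc$cefgb  (last char: 'b')
  sorted[3] = c$cefgbbfgeffgggeecdd  (last char: 'd')
  sorted[4] = cddc$cefgbbfgeffgggee  (last char: 'e')
  sorted[5] = cefgbbfgeffgggeecddc$  (last char: '$')
  sorted[6] = dc$cefgbbfgeffgggeecd  (last char: 'd')
  sorted[7] = ddc$cefgbbfgeffgggeec  (last char: 'c')
  sorted[8] = ecddc$cefgbbfgeffggge  (last char: 'e')
  sorted[9] = eecddc$cefgbbfgeffggg  (last char: 'g')
  sorted[10] = effgggeecddc$cefgbbfg  (last char: 'g')
  sorted[11] = efgbbfgeffgggeecddc$c  (last char: 'c')
  sorted[12] = ffgggeecddc$cefgbbfge  (last char: 'e')
  sorted[13] = fgbbfgeffgggeecddc$ce  (last char: 'e')
  sorted[14] = fgeffgggeecddc$cefgbb  (last char: 'b')
  sorted[15] = fgggeecddc$cefgbbfgef  (last char: 'f')
  sorted[16] = gbbfgeffgggeecddc$cef  (last char: 'f')
  sorted[17] = geecddc$cefgbbfgeffgg  (last char: 'g')
  sorted[18] = geffgggeecddc$cefgbbf  (last char: 'f')
  sorted[19] = ggeecddc$cefgbbfgeffg  (last char: 'g')
  sorted[20] = gggeecddc$cefgbbfgeff  (last char: 'f')
Last column: cgbde$dceggceebffgfgf
Original string S is at sorted index 5

Answer: cgbde$dceggceebffgfgf
5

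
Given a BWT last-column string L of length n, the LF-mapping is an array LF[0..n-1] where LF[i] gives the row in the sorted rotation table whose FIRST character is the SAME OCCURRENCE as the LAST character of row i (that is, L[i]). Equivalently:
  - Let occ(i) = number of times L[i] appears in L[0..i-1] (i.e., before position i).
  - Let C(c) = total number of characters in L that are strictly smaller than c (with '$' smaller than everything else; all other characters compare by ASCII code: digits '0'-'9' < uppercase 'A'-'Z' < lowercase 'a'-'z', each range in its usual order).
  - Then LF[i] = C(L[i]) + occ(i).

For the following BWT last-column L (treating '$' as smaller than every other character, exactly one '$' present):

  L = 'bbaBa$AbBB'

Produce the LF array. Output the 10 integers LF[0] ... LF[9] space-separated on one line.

Answer: 7 8 5 2 6 0 1 9 3 4

Derivation:
Char counts: '$':1, 'A':1, 'B':3, 'a':2, 'b':3
C (first-col start): C('$')=0, C('A')=1, C('B')=2, C('a')=5, C('b')=7
L[0]='b': occ=0, LF[0]=C('b')+0=7+0=7
L[1]='b': occ=1, LF[1]=C('b')+1=7+1=8
L[2]='a': occ=0, LF[2]=C('a')+0=5+0=5
L[3]='B': occ=0, LF[3]=C('B')+0=2+0=2
L[4]='a': occ=1, LF[4]=C('a')+1=5+1=6
L[5]='$': occ=0, LF[5]=C('$')+0=0+0=0
L[6]='A': occ=0, LF[6]=C('A')+0=1+0=1
L[7]='b': occ=2, LF[7]=C('b')+2=7+2=9
L[8]='B': occ=1, LF[8]=C('B')+1=2+1=3
L[9]='B': occ=2, LF[9]=C('B')+2=2+2=4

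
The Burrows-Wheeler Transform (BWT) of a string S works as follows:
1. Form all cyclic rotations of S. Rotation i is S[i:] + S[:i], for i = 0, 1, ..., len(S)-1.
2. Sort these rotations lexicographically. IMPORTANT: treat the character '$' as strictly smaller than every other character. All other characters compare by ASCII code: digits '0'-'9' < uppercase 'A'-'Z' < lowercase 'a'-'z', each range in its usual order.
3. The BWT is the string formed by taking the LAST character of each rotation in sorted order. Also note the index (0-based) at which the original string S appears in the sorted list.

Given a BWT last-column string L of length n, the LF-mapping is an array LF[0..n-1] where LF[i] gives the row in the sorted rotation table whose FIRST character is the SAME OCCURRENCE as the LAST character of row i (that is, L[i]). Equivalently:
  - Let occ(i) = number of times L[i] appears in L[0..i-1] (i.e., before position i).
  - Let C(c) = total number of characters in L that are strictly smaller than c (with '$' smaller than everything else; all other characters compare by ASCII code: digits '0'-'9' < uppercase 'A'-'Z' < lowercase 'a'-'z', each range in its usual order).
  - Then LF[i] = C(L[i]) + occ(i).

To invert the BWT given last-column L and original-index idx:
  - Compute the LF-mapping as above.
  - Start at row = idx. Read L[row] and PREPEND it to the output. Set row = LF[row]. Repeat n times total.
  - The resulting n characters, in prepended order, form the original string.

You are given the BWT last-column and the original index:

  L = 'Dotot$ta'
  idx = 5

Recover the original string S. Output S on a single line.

LF mapping: 1 3 5 4 6 0 7 2
Walk LF starting at row 5, prepending L[row]:
  step 1: row=5, L[5]='$', prepend. Next row=LF[5]=0
  step 2: row=0, L[0]='D', prepend. Next row=LF[0]=1
  step 3: row=1, L[1]='o', prepend. Next row=LF[1]=3
  step 4: row=3, L[3]='o', prepend. Next row=LF[3]=4
  step 5: row=4, L[4]='t', prepend. Next row=LF[4]=6
  step 6: row=6, L[6]='t', prepend. Next row=LF[6]=7
  step 7: row=7, L[7]='a', prepend. Next row=LF[7]=2
  step 8: row=2, L[2]='t', prepend. Next row=LF[2]=5
Reversed output: tattooD$

Answer: tattooD$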